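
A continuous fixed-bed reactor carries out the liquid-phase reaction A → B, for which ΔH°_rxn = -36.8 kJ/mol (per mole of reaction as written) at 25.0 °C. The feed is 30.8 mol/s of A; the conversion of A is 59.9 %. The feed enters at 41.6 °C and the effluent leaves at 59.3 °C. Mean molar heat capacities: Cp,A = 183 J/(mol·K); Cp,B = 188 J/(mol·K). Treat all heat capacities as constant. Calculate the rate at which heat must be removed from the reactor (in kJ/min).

Q_out = 34600 kJ/min

Extent of reaction ξ = 0.599 × 30.8 = 18.449 mol/s
Reaction term: ξ·ΔH°_rxn = 18.449 × -36.8 = -678.93 kJ/s
Sensible, feed 41.6→25 °C: -93.564 kJ/s
Outlet flows (mol/s): A 12.351, B 18.449
Sensible, products 25→59.3 °C: 196.49 kJ/s
Q = ΔH = -576 kJ/s = -576 kW
Heat removed = 34560 kJ/min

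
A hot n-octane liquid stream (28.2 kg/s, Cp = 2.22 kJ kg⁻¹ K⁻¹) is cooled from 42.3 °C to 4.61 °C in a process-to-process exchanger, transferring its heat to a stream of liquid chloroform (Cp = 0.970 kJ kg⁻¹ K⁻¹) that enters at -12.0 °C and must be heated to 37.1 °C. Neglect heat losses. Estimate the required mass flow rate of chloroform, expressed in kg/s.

Heat released by hot stream: Q = 28.2 × 2.22 × (42.3 − 4.61) = 2359.5 kJ/s
Energy balance on cold side (adiabatic exchanger): Q = ṁ_c·Cp_c·(T_c,out − T_c,in)
ṁ_c = 2359.5 / [0.970 × (37.1 − -12.0)] = 49.542 kg/s

ṁ_c = 49.5 kg/s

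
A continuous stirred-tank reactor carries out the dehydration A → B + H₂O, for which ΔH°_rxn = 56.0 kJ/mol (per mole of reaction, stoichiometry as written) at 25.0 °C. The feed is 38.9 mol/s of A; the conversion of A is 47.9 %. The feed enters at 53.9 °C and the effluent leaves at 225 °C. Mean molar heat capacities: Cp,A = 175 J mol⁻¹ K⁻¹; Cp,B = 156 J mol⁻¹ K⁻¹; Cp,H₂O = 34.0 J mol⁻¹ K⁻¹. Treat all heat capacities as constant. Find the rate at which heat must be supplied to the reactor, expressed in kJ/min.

Extent of reaction ξ = 0.479 × 38.9 = 18.633 mol/s
Reaction term: ξ·ΔH°_rxn = 18.633 × 56.0 = 1043.5 kJ/s
Sensible, feed 53.9→25 °C: -196.74 kJ/s
Outlet flows (mol/s): A 20.267, B 18.633, H₂O 18.633
Sensible, products 25→225 °C: 1417.4 kJ/s
Q = ΔH = 2264.1 kJ/s = 2264.1 kW
Heat supplied = 135850 kJ/min

Q_in = 136000 kJ/min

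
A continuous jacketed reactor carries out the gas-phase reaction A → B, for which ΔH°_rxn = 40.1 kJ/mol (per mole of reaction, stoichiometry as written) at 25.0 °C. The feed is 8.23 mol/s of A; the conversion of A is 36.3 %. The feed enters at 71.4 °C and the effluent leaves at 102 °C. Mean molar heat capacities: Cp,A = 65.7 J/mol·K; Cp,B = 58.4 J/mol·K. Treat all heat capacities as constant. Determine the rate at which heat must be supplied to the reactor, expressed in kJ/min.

Q_in = 8080 kJ/min

Extent of reaction ξ = 0.363 × 8.23 = 2.9875 mol/s
Reaction term: ξ·ΔH°_rxn = 2.9875 × 40.1 = 119.8 kJ/s
Sensible, feed 71.4→25 °C: -25.089 kJ/s
Outlet flows (mol/s): A 5.2425, B 2.9875
Sensible, products 25→102 °C: 39.955 kJ/s
Q = ΔH = 134.66 kJ/s = 134.66 kW
Heat supplied = 8079.9 kJ/min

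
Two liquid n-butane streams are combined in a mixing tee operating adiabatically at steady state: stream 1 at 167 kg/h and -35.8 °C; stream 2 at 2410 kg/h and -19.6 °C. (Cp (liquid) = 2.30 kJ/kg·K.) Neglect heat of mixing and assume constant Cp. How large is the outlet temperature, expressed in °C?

No heat crosses the boundary, so H_out = H_in.
Σ ṁᵢCp,ᵢTᵢ = 167×2.30×-35.8 + 2410×2.30×-19.6 = -122390
Σ ṁᵢCp,ᵢ = 167×2.30 + 2410×2.30 = 5927.1
T_out = -122390 / 5927.1 = -20.65 °C

T_out = -20.6 °C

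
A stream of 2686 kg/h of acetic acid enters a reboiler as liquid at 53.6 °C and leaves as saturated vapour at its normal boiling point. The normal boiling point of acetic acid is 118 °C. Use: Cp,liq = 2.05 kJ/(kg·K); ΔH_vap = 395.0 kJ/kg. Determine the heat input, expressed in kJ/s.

Q = 393 kJ/s

liquid 53.6→118 °C: 132.02 kJ/kg
vaporisation at 118 °C: 395 kJ/kg
Δh = 132.02 + 395 = 527.02 kJ/kg
Q = ṁ·Δh = 2686 kg/h × 527.02 kJ/kg = 1.4156e+06 kJ/h
|Q| = 393.22 kW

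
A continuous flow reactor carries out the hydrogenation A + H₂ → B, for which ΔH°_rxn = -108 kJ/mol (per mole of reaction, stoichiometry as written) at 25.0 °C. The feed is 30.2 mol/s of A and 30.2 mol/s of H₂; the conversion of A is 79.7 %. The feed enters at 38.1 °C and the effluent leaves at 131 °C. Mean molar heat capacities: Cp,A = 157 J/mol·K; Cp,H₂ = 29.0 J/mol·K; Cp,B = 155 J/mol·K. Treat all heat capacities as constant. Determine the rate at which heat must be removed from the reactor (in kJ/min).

Q_out = 129000 kJ/min

Extent of reaction ξ = 0.797 × 30.2 = 24.069 mol/s
Reaction term: ξ·ΔH°_rxn = 24.069 × -108 = -2599.5 kJ/s
Sensible, feed 38.1→25 °C: -73.585 kJ/s
Outlet flows (mol/s): A 6.1306, H₂ 6.1306, B 24.069
Sensible, products 25→131 °C: 516.33 kJ/s
Q = ΔH = -2156.7 kJ/s = -2156.7 kW
Heat removed = 129400 kJ/min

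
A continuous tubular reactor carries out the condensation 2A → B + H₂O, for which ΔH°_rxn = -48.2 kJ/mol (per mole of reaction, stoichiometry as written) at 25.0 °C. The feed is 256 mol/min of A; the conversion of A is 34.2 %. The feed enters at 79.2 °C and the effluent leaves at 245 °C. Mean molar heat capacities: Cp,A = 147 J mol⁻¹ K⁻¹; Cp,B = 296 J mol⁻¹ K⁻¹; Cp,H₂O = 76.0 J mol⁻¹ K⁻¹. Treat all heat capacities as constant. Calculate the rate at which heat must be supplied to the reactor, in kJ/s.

Extent of reaction ξ = 0.342 × 256 / 2 = 43.776 mol/min
Reaction term: ξ·ΔH°_rxn = 43.776 × -48.2 = -2110 kJ/min
Sensible, feed 79.2→25 °C: -2039.7 kJ/min
Outlet flows (mol/min): A 168.45, B 43.776, H₂O 43.776
Sensible, products 25→245 °C: 9030.2 kJ/min
Q = ΔH = 4880.6 kJ/min = 81.343 kW
Heat supplied = 81.343 kJ/s

Q_in = 81.3 kJ/s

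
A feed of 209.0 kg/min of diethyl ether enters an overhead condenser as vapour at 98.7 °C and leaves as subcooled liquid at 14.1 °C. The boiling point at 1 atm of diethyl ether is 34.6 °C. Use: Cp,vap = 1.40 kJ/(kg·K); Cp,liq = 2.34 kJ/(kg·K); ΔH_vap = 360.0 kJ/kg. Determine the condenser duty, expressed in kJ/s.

Q_c = 1730 kJ/s

vapour 98.7→34.6 °C: -89.74 kJ/kg
condensation at 34.6 °C: -360 kJ/kg
liquid 34.6→14.1 °C: -47.97 kJ/kg
Δh = -89.74 + -360 + -47.97 = -497.71 kJ/kg
Q = ṁ·Δh = 209.0 kg/min × -497.71 kJ/kg = -104020 kJ/min
|Q| = 1733.7 kW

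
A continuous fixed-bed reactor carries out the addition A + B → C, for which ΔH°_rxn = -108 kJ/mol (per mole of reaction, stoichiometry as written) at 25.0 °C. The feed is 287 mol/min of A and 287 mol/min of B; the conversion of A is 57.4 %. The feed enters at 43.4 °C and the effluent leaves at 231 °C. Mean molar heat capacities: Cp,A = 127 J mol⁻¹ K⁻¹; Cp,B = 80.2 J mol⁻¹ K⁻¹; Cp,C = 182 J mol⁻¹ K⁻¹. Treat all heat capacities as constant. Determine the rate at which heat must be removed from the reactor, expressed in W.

Q_out = 125000 W

Extent of reaction ξ = 0.574 × 287 = 164.74 mol/min
Reaction term: ξ·ΔH°_rxn = 164.74 × -108 = -17792 kJ/min
Sensible, feed 43.4→25 °C: -1094.2 kJ/min
Outlet flows (mol/min): A 122.26, B 122.26, C 164.74
Sensible, products 25→231 °C: 11395 kJ/min
Q = ΔH = -7491 kJ/min = -124.85 kW
Heat removed = 124850 W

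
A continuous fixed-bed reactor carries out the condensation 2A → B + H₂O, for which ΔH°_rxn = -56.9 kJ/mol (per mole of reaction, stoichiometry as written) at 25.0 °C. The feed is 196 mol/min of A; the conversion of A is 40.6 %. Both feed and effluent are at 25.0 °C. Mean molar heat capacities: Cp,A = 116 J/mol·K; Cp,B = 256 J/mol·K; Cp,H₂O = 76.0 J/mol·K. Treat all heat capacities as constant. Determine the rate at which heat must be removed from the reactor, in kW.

Extent of reaction ξ = 0.406 × 196 / 2 = 39.788 mol/min
Reaction term: ξ·ΔH°_rxn = 39.788 × -56.9 = -2263.9 kJ/min
Q = ΔH = -2263.9 kJ/min = -37.732 kW
Heat removed = 37.732 kW

Q_out = 37.7 kW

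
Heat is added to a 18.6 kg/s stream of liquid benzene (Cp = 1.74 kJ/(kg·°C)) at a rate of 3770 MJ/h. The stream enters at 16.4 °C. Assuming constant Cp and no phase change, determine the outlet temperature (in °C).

T_out = 48.8 °C

Q = 3770 MJ/h = 1047.2 kJ/s
ΔT = Q/(ṁ·Cp) = 1047.2/(18.6×1.74) = 32.358 K
T_out = 16.4 + 32.358 = 48.758 °C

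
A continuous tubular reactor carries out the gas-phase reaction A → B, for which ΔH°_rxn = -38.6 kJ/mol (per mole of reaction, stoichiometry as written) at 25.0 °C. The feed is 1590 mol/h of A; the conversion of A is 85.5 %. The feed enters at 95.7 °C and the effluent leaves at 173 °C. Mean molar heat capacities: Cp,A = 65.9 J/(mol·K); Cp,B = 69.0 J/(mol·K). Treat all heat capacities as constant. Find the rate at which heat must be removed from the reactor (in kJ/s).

Q_out = 12.2 kJ/s

Extent of reaction ξ = 0.855 × 1590 = 1359.5 mol/h
Reaction term: ξ·ΔH°_rxn = 1359.5 × -38.6 = -52475 kJ/h
Sensible, feed 95.7→25 °C: -7408 kJ/h
Outlet flows (mol/h): A 230.55, B 1359.5
Sensible, products 25→173 °C: 16131 kJ/h
Q = ΔH = -43751 kJ/h = -12.153 kW
Heat removed = 12.153 kJ/s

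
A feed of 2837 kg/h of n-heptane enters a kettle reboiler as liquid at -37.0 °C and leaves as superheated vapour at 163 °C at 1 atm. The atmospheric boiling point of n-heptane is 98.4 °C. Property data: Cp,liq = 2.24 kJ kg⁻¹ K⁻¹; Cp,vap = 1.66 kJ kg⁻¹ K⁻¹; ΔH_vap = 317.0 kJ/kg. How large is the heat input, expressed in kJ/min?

Q = 34400 kJ/min

liquid -37.0→98.4 °C: 303.3 kJ/kg
vaporisation at 98.4 °C: 317 kJ/kg
vapour 98.4→163 °C: 107.24 kJ/kg
Δh = 303.3 + 317 + 107.24 = 727.53 kJ/kg
Q = ṁ·Δh = 2837 kg/h × 727.53 kJ/kg = 2.064e+06 kJ/h
|Q| = 573.34 kW = 34400 kJ/min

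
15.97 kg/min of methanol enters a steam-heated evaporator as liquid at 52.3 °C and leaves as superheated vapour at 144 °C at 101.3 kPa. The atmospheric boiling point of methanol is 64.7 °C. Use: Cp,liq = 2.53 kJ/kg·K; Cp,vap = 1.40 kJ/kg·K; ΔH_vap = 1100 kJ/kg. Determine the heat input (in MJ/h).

Q = 1190 MJ/h

liquid 52.3→64.7 °C: 31.372 kJ/kg
vaporisation at 64.7 °C: 1100 kJ/kg
vapour 64.7→144 °C: 111.02 kJ/kg
Δh = 31.372 + 1100 + 111.02 = 1242.4 kJ/kg
Q = ṁ·Δh = 15.97 kg/min × 1242.4 kJ/kg = 19841 kJ/min
|Q| = 330.68 kW = 1190.5 MJ/h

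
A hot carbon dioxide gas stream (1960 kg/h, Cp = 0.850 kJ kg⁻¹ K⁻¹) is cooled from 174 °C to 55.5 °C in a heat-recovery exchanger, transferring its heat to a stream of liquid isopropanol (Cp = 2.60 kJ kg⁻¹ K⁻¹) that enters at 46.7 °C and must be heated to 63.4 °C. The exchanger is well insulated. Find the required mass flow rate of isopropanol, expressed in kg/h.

ṁ_c = 4550 kg/h

Heat released by hot stream: Q = 1960 × 0.850 × (174 − 55.5) = 197420 kJ/h
Energy balance on cold side (adiabatic exchanger): Q = ṁ_c·Cp_c·(T_c,out − T_c,in)
ṁ_c = 197420 / [2.60 × (63.4 − 46.7)] = 4546.8 kg/h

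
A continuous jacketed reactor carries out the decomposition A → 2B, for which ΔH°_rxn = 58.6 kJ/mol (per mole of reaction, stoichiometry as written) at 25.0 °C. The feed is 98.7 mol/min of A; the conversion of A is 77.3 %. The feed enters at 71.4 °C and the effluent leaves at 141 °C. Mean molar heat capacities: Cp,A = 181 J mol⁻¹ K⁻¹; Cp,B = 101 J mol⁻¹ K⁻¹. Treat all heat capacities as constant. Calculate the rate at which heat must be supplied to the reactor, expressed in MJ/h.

Extent of reaction ξ = 0.773 × 98.7 = 76.295 mol/min
Reaction term: ξ·ΔH°_rxn = 76.295 × 58.6 = 4470.9 kJ/min
Sensible, feed 71.4→25 °C: -828.92 kJ/min
Outlet flows (mol/min): A 22.405, B 152.59
Sensible, products 25→141 °C: 2258.2 kJ/min
Q = ΔH = 5900.1 kJ/min = 98.336 kW
Heat supplied = 354.01 MJ/h

Q_in = 354 MJ/h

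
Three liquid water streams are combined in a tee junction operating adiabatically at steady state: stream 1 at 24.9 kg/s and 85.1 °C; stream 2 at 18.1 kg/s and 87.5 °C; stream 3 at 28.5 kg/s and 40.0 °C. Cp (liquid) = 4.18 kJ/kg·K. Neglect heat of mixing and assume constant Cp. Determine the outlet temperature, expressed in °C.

No heat crosses the boundary, so H_out = H_in.
Σ ṁᵢCp,ᵢTᵢ = 24.9×4.18×85.1 + 18.1×4.18×87.5 + 28.5×4.18×40.0 = 20243
Σ ṁᵢCp,ᵢ = 24.9×4.18 + 18.1×4.18 + 28.5×4.18 = 298.87
T_out = 20243 / 298.87 = 67.731 °C

T_out = 67.7 °C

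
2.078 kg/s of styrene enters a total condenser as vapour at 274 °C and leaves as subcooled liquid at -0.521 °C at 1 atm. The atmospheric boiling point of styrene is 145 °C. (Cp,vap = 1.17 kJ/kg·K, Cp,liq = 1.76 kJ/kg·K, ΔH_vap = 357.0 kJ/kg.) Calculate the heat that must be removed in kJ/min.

Q_c = 95300 kJ/min

vapour 274→145 °C: -150.93 kJ/kg
condensation at 145 °C: -357 kJ/kg
liquid 145→-0.521 °C: -256.12 kJ/kg
Δh = -150.93 + -357 + -256.12 = -764.05 kJ/kg
Q = ṁ·Δh = 2.078 kg/s × -764.05 kJ/kg = -1587.7 kJ/s
|Q| = 1587.7 kW = 95261 kJ/min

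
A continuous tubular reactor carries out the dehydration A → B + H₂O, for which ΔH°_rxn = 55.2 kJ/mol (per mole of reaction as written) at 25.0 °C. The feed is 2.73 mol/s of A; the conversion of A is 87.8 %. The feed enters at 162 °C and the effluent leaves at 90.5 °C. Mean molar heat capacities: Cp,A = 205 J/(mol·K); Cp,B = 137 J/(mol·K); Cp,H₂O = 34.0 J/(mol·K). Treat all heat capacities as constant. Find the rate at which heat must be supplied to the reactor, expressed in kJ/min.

Extent of reaction ξ = 0.878 × 2.73 = 2.3969 mol/s
Reaction term: ξ·ΔH°_rxn = 2.3969 × 55.2 = 132.31 kJ/s
Sensible, feed 162→25 °C: -76.672 kJ/s
Outlet flows (mol/s): A 0.33306, B 2.3969, H₂O 2.3969
Sensible, products 25→90.5 °C: 31.319 kJ/s
Q = ΔH = 86.958 kJ/s = 86.958 kW
Heat supplied = 5217.5 kJ/min

Q_in = 5220 kJ/min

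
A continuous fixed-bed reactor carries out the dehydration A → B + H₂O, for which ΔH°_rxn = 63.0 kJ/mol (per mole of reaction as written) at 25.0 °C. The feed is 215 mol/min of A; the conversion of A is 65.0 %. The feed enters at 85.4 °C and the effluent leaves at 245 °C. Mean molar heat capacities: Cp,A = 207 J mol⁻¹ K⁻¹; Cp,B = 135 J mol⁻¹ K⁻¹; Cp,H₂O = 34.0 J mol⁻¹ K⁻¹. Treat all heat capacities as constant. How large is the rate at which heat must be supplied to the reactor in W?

Extent of reaction ξ = 0.650 × 215 = 139.75 mol/min
Reaction term: ξ·ΔH°_rxn = 139.75 × 63.0 = 8804.2 kJ/min
Sensible, feed 85.4→25 °C: -2688.1 kJ/min
Outlet flows (mol/min): A 75.25, B 139.75, H₂O 139.75
Sensible, products 25→245 °C: 8622.8 kJ/min
Q = ΔH = 14739 kJ/min = 245.65 kW
Heat supplied = 245650 W

Q_in = 246000 W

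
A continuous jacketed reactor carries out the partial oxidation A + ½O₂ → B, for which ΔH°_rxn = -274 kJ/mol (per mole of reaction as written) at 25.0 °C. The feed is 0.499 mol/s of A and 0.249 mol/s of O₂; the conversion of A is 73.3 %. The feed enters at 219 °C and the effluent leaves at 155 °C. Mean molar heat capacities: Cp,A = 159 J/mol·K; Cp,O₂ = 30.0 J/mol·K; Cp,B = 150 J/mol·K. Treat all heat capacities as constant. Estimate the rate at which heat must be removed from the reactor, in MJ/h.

Q_out = 385 MJ/h

Extent of reaction ξ = 0.733 × 0.499 = 0.36577 mol/s
Reaction term: ξ·ΔH°_rxn = 0.36577 × -274 = -100.22 kJ/s
Sensible, feed 219→25 °C: -16.841 kJ/s
Outlet flows (mol/s): A 0.13323, O₂ 0.066116, B 0.36577
Sensible, products 25→155 °C: 10.144 kJ/s
Q = ΔH = -106.92 kJ/s = -106.92 kW
Heat removed = 384.9 MJ/h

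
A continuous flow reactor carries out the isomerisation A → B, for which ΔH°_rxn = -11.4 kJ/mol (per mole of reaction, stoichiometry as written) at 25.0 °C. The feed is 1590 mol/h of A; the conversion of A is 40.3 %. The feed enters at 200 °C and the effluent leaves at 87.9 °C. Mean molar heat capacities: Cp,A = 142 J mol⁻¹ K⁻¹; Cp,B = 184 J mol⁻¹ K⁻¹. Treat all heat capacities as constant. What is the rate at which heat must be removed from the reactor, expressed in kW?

Extent of reaction ξ = 0.403 × 1590 = 640.77 mol/h
Reaction term: ξ·ΔH°_rxn = 640.77 × -11.4 = -7304.8 kJ/h
Sensible, feed 200→25 °C: -39512 kJ/h
Outlet flows (mol/h): A 949.23, B 640.77
Sensible, products 25→87.9 °C: 15894 kJ/h
Q = ΔH = -30922 kJ/h = -8.5894 kW
Heat removed = 8.5894 kW

Q_out = 8.59 kW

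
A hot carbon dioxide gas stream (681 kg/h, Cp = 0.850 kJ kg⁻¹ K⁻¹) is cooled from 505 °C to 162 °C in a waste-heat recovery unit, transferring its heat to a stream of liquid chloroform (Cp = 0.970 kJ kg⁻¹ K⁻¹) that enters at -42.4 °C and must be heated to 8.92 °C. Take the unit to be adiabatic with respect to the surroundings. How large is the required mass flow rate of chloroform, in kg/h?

ṁ_c = 3990 kg/h

Heat released by hot stream: Q = 681 × 0.850 × (505 − 162) = 198550 kJ/h
Energy balance on cold side (adiabatic exchanger): Q = ṁ_c·Cp_c·(T_c,out − T_c,in)
ṁ_c = 198550 / [0.970 × (8.92 − -42.4)] = 3988.4 kg/h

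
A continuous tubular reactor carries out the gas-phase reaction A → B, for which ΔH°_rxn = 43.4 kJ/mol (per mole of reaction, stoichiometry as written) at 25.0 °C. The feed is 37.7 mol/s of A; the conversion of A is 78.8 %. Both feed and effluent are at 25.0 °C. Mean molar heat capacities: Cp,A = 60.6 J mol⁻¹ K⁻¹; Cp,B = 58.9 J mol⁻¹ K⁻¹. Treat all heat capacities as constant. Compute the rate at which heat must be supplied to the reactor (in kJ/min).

Extent of reaction ξ = 0.788 × 37.7 = 29.708 mol/s
Reaction term: ξ·ΔH°_rxn = 29.708 × 43.4 = 1289.3 kJ/s
Q = ΔH = 1289.3 kJ/s = 1289.3 kW
Heat supplied = 77359 kJ/min

Q_in = 77400 kJ/min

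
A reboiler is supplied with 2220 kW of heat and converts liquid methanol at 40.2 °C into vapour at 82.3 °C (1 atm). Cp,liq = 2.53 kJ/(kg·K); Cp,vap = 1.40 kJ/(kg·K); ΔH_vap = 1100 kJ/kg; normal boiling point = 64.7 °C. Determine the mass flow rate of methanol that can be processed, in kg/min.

Δh = 2.53×(64.7−40.2) + 1100 + 1.40×(82.3−64.7) = 1186.6 kJ/kg
Q = 2220 kW = 2220 kJ/s = 133200 kJ/min
ṁ = Q/Δh = 133200 / 1186.6 = 112.25 kg/min

ṁ = 112 kg/min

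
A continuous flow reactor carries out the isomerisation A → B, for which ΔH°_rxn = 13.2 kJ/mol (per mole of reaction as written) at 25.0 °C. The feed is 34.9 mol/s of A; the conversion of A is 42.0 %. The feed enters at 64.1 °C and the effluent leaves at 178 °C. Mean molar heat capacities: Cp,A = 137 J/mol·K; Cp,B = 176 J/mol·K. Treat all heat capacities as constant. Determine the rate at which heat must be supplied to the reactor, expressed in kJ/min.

Extent of reaction ξ = 0.420 × 34.9 = 14.658 mol/s
Reaction term: ξ·ΔH°_rxn = 14.658 × 13.2 = 193.49 kJ/s
Sensible, feed 64.1→25 °C: -186.95 kJ/s
Outlet flows (mol/s): A 20.242, B 14.658
Sensible, products 25→178 °C: 819 kJ/s
Q = ΔH = 825.54 kJ/s = 825.54 kW
Heat supplied = 49532 kJ/min

Q_in = 49500 kJ/min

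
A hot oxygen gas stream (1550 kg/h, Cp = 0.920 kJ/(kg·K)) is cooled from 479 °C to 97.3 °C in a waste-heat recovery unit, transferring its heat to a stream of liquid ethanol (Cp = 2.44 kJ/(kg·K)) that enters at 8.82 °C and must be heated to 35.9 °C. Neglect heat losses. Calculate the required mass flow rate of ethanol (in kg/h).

ṁ_c = 8240 kg/h

Heat released by hot stream: Q = 1550 × 0.920 × (479 − 97.3) = 544300 kJ/h
Energy balance on cold side (adiabatic exchanger): Q = ṁ_c·Cp_c·(T_c,out − T_c,in)
ṁ_c = 544300 / [2.44 × (35.9 − 8.82)] = 8237.6 kg/h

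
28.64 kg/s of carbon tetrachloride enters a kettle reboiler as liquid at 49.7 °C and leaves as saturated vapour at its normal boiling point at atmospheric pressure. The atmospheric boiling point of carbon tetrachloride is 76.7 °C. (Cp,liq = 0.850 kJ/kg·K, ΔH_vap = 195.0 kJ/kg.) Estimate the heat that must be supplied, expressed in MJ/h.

liquid 49.7→76.7 °C: 22.95 kJ/kg
vaporisation at 76.7 °C: 195 kJ/kg
Δh = 22.95 + 195 = 217.95 kJ/kg
Q = ṁ·Δh = 28.64 kg/s × 217.95 kJ/kg = 6242.1 kJ/s
|Q| = 6242.1 kW = 22472 MJ/h

Q = 22500 MJ/h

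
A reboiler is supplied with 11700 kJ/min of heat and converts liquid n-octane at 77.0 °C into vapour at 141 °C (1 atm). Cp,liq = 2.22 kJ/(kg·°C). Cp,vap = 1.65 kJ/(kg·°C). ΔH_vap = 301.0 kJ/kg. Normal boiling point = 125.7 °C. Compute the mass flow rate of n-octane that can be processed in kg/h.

ṁ = 1620 kg/h

Δh = 2.22×(125.7−77.0) + 301.0 + 1.65×(141−125.7) = 434.36 kJ/kg
Q = 11700 kJ/min = 195 kJ/s = 702000 kJ/h
ṁ = Q/Δh = 702000 / 434.36 = 1616.2 kg/h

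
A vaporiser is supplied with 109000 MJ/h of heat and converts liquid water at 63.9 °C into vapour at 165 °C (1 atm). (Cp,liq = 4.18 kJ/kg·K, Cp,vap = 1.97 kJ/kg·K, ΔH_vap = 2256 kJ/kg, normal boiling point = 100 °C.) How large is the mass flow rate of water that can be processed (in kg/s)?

ṁ = 11.9 kg/s

Δh = 4.18×(100−63.9) + 2256 + 1.97×(165−100) = 2534.9 kJ/kg
Q = 109000 MJ/h = 30278 kJ/s = 30278 kJ/s
ṁ = Q/Δh = 30278 / 2534.9 = 11.944 kg/s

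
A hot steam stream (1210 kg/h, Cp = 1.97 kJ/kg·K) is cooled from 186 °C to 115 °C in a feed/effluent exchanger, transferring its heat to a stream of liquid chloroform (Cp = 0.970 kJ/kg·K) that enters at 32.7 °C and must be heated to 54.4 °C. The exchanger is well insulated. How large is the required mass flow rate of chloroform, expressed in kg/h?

ṁ_c = 8040 kg/h

Heat released by hot stream: Q = 1210 × 1.97 × (186 − 115) = 169240 kJ/h
Energy balance on cold side (adiabatic exchanger): Q = ṁ_c·Cp_c·(T_c,out − T_c,in)
ṁ_c = 169240 / [0.970 × (54.4 − 32.7)] = 8040.4 kg/h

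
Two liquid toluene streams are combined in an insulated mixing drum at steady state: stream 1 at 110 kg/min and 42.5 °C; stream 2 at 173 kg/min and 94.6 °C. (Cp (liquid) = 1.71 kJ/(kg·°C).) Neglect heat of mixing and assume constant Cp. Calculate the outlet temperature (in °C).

No heat crosses the boundary, so H_out = H_in.
Σ ṁᵢCp,ᵢTᵢ = 110×1.71×42.5 + 173×1.71×94.6 = 35980
Σ ṁᵢCp,ᵢ = 110×1.71 + 173×1.71 = 483.93
T_out = 35980 / 483.93 = 74.349 °C

T_out = 74.3 °C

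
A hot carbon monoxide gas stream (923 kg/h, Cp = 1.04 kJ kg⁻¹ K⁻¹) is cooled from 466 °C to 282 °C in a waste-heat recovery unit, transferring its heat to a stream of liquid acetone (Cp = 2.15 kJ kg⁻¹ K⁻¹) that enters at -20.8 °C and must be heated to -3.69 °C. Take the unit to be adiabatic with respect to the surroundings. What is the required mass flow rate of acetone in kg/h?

ṁ_c = 4800 kg/h

Heat released by hot stream: Q = 923 × 1.04 × (466 − 282) = 176630 kJ/h
Energy balance on cold side (adiabatic exchanger): Q = ṁ_c·Cp_c·(T_c,out − T_c,in)
ṁ_c = 176630 / [2.15 × (-3.69 − -20.8)] = 4801.4 kg/h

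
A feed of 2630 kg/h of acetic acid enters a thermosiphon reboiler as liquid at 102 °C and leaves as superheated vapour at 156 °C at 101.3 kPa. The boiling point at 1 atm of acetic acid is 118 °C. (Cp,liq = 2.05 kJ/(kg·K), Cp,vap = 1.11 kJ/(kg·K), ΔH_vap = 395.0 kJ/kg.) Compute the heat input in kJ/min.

liquid 102→118 °C: 32.8 kJ/kg
vaporisation at 118 °C: 395 kJ/kg
vapour 118→156 °C: 42.18 kJ/kg
Δh = 32.8 + 395 + 42.18 = 469.98 kJ/kg
Q = ṁ·Δh = 2630 kg/h × 469.98 kJ/kg = 1.236e+06 kJ/h
|Q| = 343.35 kW = 20601 kJ/min

Q = 20600 kJ/min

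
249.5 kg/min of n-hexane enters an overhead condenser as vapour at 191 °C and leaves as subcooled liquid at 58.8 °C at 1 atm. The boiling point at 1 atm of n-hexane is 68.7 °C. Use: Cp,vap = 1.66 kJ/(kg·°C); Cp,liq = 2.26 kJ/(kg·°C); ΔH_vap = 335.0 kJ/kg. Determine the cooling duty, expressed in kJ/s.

vapour 191→68.7 °C: -203.02 kJ/kg
condensation at 68.7 °C: -335 kJ/kg
liquid 68.7→58.8 °C: -22.374 kJ/kg
Δh = -203.02 + -335 + -22.374 = -560.39 kJ/kg
Q = ṁ·Δh = 249.5 kg/min × -560.39 kJ/kg = -139820 kJ/min
|Q| = 2330.3 kW

Q_c = 2330 kJ/s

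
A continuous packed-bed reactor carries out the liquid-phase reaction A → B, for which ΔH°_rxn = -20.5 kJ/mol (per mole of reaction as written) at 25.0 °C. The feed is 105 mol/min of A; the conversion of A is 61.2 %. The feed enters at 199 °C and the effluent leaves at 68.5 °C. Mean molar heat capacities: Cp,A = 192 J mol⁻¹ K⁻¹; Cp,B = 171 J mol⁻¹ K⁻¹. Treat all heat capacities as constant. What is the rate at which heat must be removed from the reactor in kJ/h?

Q_out = 240000 kJ/h

Extent of reaction ξ = 0.612 × 105 = 64.26 mol/min
Reaction term: ξ·ΔH°_rxn = 64.26 × -20.5 = -1317.3 kJ/min
Sensible, feed 199→25 °C: -3507.8 kJ/min
Outlet flows (mol/min): A 40.74, B 64.26
Sensible, products 25→68.5 °C: 818.26 kJ/min
Q = ΔH = -4006.9 kJ/min = -66.782 kW
Heat removed = 240410 kJ/h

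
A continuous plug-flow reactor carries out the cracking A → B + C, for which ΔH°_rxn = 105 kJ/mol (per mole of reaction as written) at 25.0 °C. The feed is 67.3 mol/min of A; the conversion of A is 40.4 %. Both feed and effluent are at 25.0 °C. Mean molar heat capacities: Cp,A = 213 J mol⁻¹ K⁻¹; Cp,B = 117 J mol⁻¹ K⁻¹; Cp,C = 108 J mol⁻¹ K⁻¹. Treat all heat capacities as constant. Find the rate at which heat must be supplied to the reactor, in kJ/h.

Extent of reaction ξ = 0.404 × 67.3 = 27.189 mol/min
Reaction term: ξ·ΔH°_rxn = 27.189 × 105 = 2854.9 kJ/min
Q = ΔH = 2854.9 kJ/min = 47.581 kW
Heat supplied = 171290 kJ/h

Q_in = 171000 kJ/h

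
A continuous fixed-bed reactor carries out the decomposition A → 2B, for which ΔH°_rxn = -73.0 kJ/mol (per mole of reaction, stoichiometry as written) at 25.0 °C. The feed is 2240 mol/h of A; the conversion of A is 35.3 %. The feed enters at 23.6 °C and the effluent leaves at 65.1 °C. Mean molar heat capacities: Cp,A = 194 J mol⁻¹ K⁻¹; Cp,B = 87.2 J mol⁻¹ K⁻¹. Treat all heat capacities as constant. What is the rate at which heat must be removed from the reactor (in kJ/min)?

Q_out = 672 kJ/min

Extent of reaction ξ = 0.353 × 2240 = 790.72 mol/h
Reaction term: ξ·ΔH°_rxn = 790.72 × -73.0 = -57723 kJ/h
Sensible, feed 23.6→25 °C: 608.38 kJ/h
Outlet flows (mol/h): A 1449.3, B 1581.4
Sensible, products 25→65.1 °C: 16804 kJ/h
Q = ΔH = -40310 kJ/h = -11.197 kW
Heat removed = 671.83 kJ/min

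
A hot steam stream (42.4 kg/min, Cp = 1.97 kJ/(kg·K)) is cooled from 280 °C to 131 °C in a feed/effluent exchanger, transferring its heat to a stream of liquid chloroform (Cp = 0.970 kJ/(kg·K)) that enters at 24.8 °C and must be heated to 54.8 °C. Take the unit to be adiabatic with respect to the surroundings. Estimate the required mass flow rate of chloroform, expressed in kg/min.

ṁ_c = 428 kg/min

Heat released by hot stream: Q = 42.4 × 1.97 × (280 − 131) = 12446 kJ/min
Energy balance on cold side (adiabatic exchanger): Q = ṁ_c·Cp_c·(T_c,out − T_c,in)
ṁ_c = 12446 / [0.970 × (54.8 − 24.8)] = 427.69 kg/min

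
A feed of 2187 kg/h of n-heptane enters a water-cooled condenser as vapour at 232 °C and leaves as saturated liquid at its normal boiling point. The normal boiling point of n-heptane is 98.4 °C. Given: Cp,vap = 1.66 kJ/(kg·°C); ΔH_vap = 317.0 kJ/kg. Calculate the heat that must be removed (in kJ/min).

Q_c = 19600 kJ/min

vapour 232→98.4 °C: -221.78 kJ/kg
condensation at 98.4 °C: -317 kJ/kg
Δh = -221.78 + -317 = -538.78 kJ/kg
Q = ṁ·Δh = 2187 kg/h × -538.78 kJ/kg = -1.1783e+06 kJ/h
|Q| = 327.31 kW = 19638 kJ/min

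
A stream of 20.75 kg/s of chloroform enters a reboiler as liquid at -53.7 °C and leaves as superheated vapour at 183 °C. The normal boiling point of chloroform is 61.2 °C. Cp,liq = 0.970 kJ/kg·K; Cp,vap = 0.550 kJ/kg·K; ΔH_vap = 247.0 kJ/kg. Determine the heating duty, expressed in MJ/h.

Q = 31800 MJ/h

liquid -53.7→61.2 °C: 111.45 kJ/kg
vaporisation at 61.2 °C: 247 kJ/kg
vapour 61.2→183 °C: 66.99 kJ/kg
Δh = 111.45 + 247 + 66.99 = 425.44 kJ/kg
Q = ṁ·Δh = 20.75 kg/s × 425.44 kJ/kg = 8827.9 kJ/s
|Q| = 8827.9 kW = 31781 MJ/h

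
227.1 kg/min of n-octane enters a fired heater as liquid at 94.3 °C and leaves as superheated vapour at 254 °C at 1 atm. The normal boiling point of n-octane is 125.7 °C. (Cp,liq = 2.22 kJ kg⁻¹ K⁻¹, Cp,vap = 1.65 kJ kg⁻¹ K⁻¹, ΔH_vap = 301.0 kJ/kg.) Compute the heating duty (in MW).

Q = 2.20 MW

liquid 94.3→125.7 °C: 69.708 kJ/kg
vaporisation at 125.7 °C: 301 kJ/kg
vapour 125.7→254 °C: 211.69 kJ/kg
Δh = 69.708 + 301 + 211.69 = 582.4 kJ/kg
Q = ṁ·Δh = 227.1 kg/min × 582.4 kJ/kg = 132260 kJ/min
|Q| = 2204.4 kW = 2.2044 MW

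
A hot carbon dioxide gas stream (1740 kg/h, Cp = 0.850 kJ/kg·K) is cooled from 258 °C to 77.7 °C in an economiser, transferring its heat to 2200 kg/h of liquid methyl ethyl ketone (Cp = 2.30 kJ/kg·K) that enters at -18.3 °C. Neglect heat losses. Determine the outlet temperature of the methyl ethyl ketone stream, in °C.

Heat released by hot stream: Q = 1740 × 0.850 × (258 − 77.7) = 266660 kJ/h
Energy balance on cold side (adiabatic exchanger): Q = ṁ_c·Cp_c·(T_c,out − T_c,in)
T_c,out = -18.3 + 266660/(2200 × 2.30) = 34.4 °C

T_c,out = 34.4 °C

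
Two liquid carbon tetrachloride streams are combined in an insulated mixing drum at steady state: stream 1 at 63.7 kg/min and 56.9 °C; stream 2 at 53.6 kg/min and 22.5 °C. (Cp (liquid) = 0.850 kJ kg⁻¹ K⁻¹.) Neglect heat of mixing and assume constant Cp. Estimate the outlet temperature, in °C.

T_out = 41.2 °C

No heat crosses the boundary, so H_out = H_in.
Σ ṁᵢCp,ᵢTᵢ = 63.7×0.850×56.9 + 53.6×0.850×22.5 = 4106
Σ ṁᵢCp,ᵢ = 63.7×0.850 + 53.6×0.850 = 99.705
T_out = 4106 / 99.705 = 41.181 °C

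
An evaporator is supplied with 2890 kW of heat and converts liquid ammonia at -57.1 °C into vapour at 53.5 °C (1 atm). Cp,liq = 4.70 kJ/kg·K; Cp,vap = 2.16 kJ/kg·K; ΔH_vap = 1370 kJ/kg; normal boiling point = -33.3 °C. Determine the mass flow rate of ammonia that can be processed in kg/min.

Δh = 4.70×(-33.3−-57.1) + 1370 + 2.16×(53.5−-33.3) = 1669.3 kJ/kg
Q = 2890 kW = 2890 kJ/s = 173400 kJ/min
ṁ = Q/Δh = 173400 / 1669.3 = 103.87 kg/min

ṁ = 104 kg/min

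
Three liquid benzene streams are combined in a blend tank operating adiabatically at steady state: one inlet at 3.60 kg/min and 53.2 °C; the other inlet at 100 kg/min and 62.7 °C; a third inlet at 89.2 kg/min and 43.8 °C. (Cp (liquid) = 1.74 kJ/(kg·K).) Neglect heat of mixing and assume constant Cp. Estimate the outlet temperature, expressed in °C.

No heat crosses the boundary, so H_out = H_in.
Σ ṁᵢCp,ᵢTᵢ = 3.60×1.74×53.2 + 100×1.74×62.7 + 89.2×1.74×43.8 = 18041
Σ ṁᵢCp,ᵢ = 3.60×1.74 + 100×1.74 + 89.2×1.74 = 335.47
T_out = 18041 / 335.47 = 53.778 °C

T_out = 53.8 °C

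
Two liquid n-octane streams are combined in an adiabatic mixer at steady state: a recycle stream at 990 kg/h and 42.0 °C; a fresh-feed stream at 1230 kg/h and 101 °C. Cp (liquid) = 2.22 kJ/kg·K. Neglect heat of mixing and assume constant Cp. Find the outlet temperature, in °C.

Adiabatic, steady state ⇒ Σ ṁᵢCp,ᵢ(T_out − Tᵢ) = 0
T_out = Σ ṁᵢCp,ᵢTᵢ / Σ ṁᵢCp,ᵢ
      = 368100 / 4928.4 = 74.689 °C

T_out = 74.7 °C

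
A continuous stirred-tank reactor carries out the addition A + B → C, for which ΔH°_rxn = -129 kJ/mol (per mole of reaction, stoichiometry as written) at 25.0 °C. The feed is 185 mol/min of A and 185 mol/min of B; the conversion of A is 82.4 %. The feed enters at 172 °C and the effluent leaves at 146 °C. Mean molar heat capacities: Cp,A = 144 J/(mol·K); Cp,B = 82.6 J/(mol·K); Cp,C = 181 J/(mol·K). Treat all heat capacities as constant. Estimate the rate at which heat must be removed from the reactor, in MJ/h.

Extent of reaction ξ = 0.824 × 185 = 152.44 mol/min
Reaction term: ξ·ΔH°_rxn = 152.44 × -129 = -19665 kJ/min
Sensible, feed 172→25 °C: -6162.4 kJ/min
Outlet flows (mol/min): A 32.56, B 32.56, C 152.44
Sensible, products 25→146 °C: 4231.3 kJ/min
Q = ΔH = -21596 kJ/min = -359.93 kW
Heat removed = 1295.7 MJ/h

Q_out = 1300 MJ/h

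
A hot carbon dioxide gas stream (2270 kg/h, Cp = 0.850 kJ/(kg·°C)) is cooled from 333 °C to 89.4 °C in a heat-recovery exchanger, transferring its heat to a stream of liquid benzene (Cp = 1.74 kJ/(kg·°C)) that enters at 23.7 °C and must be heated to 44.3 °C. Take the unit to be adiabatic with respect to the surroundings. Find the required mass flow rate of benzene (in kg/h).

ṁ_c = 13100 kg/h

Heat released by hot stream: Q = 2270 × 0.850 × (333 − 89.4) = 470030 kJ/h
Energy balance on cold side (adiabatic exchanger): Q = ṁ_c·Cp_c·(T_c,out − T_c,in)
ṁ_c = 470030 / [1.74 × (44.3 − 23.7)] = 13113 kg/h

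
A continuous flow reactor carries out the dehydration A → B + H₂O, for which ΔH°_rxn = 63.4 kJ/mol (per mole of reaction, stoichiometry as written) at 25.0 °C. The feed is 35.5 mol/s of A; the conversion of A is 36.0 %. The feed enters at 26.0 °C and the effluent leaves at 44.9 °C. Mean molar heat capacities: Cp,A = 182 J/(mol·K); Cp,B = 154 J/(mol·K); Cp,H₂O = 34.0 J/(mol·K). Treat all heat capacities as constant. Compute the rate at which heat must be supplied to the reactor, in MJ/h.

Extent of reaction ξ = 0.360 × 35.5 = 12.78 mol/s
Reaction term: ξ·ΔH°_rxn = 12.78 × 63.4 = 810.25 kJ/s
Sensible, feed 26.0→25 °C: -6.461 kJ/s
Outlet flows (mol/s): A 22.72, B 12.78, H₂O 12.78
Sensible, products 25→44.9 °C: 130.1 kJ/s
Q = ΔH = 933.89 kJ/s = 933.89 kW
Heat supplied = 3362 MJ/h

Q_in = 3360 MJ/h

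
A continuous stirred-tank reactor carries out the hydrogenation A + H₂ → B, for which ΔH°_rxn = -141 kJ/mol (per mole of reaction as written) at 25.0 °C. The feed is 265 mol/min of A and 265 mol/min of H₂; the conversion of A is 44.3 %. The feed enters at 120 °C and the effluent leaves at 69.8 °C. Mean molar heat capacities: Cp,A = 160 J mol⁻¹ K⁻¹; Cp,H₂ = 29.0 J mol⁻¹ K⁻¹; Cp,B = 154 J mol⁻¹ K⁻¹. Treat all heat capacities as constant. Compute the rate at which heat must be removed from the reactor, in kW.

Q_out = 321 kW

Extent of reaction ξ = 0.443 × 265 = 117.39 mol/min
Reaction term: ξ·ΔH°_rxn = 117.39 × -141 = -16553 kJ/min
Sensible, feed 120→25 °C: -4758.1 kJ/min
Outlet flows (mol/min): A 147.61, H₂ 147.61, B 117.39
Sensible, products 25→69.8 °C: 2059.7 kJ/min
Q = ΔH = -19251 kJ/min = -320.85 kW
Heat removed = 320.85 kW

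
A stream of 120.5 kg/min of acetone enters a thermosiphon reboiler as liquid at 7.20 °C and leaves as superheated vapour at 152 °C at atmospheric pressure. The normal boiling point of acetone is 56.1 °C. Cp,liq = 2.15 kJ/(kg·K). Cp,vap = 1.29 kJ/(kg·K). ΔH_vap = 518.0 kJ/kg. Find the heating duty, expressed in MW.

Q = 1.50 MW

liquid 7.20→56.1 °C: 105.13 kJ/kg
vaporisation at 56.1 °C: 518 kJ/kg
vapour 56.1→152 °C: 123.71 kJ/kg
Δh = 105.13 + 518 + 123.71 = 746.85 kJ/kg
Q = ṁ·Δh = 120.5 kg/min × 746.85 kJ/kg = 89995 kJ/min
|Q| = 1499.9 kW = 1.4999 MW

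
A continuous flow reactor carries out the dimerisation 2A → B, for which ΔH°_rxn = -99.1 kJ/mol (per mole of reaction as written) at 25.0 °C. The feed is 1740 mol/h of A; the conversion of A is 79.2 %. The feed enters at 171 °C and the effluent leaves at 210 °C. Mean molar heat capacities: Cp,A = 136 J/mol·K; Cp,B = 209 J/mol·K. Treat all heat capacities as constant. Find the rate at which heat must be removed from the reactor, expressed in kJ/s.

Q_out = 18.6 kJ/s

Extent of reaction ξ = 0.792 × 1740 / 2 = 689.04 mol/h
Reaction term: ξ·ΔH°_rxn = 689.04 × -99.1 = -68284 kJ/h
Sensible, feed 171→25 °C: -34549 kJ/h
Outlet flows (mol/h): A 361.92, B 689.04
Sensible, products 25→210 °C: 35748 kJ/h
Q = ΔH = -67086 kJ/h = -18.635 kW
Heat removed = 18.635 kJ/s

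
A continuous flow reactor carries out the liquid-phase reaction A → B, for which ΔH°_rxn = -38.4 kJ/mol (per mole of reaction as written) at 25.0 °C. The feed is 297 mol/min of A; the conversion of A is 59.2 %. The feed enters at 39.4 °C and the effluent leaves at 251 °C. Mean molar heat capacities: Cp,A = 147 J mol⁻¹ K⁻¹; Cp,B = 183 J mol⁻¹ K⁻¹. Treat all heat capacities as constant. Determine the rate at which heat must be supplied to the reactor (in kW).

Q_in = 65.3 kW

Extent of reaction ξ = 0.592 × 297 = 175.82 mol/min
Reaction term: ξ·ΔH°_rxn = 175.82 × -38.4 = -6751.6 kJ/min
Sensible, feed 39.4→25 °C: -628.69 kJ/min
Outlet flows (mol/min): A 121.18, B 175.82
Sensible, products 25→251 °C: 11297 kJ/min
Q = ΔH = 3917.1 kJ/min = 65.285 kW
Heat supplied = 65.285 kW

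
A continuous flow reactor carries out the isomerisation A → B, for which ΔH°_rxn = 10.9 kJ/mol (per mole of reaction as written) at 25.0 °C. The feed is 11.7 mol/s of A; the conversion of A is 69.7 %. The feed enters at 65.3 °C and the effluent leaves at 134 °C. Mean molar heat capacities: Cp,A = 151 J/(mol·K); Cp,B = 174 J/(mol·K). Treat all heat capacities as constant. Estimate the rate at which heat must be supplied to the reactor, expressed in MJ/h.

Q_in = 831 MJ/h

Extent of reaction ξ = 0.697 × 11.7 = 8.1549 mol/s
Reaction term: ξ·ΔH°_rxn = 8.1549 × 10.9 = 88.888 kJ/s
Sensible, feed 65.3→25 °C: -71.198 kJ/s
Outlet flows (mol/s): A 3.5451, B 8.1549
Sensible, products 25→134 °C: 213.01 kJ/s
Q = ΔH = 230.71 kJ/s = 230.71 kW
Heat supplied = 830.54 MJ/h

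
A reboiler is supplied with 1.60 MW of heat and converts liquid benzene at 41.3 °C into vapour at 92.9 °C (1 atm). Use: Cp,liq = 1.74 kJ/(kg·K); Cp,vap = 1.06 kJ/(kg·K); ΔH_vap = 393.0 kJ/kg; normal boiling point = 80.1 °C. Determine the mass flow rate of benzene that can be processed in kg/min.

ṁ = 202 kg/min

Δh = 1.74×(80.1−41.3) + 393.0 + 1.06×(92.9−80.1) = 474.08 kJ/kg
Q = 1.60 MW = 1600 kJ/s = 96000 kJ/min
ṁ = Q/Δh = 96000 / 474.08 = 202.5 kg/min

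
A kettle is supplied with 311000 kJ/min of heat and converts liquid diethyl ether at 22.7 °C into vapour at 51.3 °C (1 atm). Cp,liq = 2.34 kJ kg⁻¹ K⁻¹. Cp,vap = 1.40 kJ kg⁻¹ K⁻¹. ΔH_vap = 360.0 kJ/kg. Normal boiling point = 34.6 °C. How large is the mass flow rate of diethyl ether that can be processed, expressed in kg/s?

Δh = 2.34×(34.6−22.7) + 360.0 + 1.40×(51.3−34.6) = 411.23 kJ/kg
Q = 311000 kJ/min = 5183.3 kJ/s = 5183.3 kJ/s
ṁ = Q/Δh = 5183.3 / 411.23 = 12.605 kg/s

ṁ = 12.6 kg/s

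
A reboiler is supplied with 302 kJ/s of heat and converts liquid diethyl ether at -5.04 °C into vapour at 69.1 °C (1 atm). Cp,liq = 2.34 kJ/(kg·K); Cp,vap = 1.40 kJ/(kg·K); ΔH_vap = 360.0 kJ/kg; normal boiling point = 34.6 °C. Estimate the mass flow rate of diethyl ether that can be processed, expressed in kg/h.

Δh = 2.34×(34.6−-5.04) + 360.0 + 1.40×(69.1−34.6) = 501.06 kJ/kg
Q = 302 kJ/s = 302 kJ/s = 1.0872e+06 kJ/h
ṁ = Q/Δh = 1.0872e+06 / 501.06 = 2169.8 kg/h

ṁ = 2170 kg/h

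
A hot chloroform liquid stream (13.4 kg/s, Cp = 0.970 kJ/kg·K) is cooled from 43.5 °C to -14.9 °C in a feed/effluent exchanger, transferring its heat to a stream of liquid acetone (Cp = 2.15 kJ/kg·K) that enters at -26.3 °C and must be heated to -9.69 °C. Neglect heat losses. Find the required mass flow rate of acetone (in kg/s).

ṁ_c = 21.3 kg/s

Heat released by hot stream: Q = 13.4 × 0.970 × (43.5 − -14.9) = 759.08 kJ/s
Energy balance on cold side (adiabatic exchanger): Q = ṁ_c·Cp_c·(T_c,out − T_c,in)
ṁ_c = 759.08 / [2.15 × (-9.69 − -26.3)] = 21.256 kg/s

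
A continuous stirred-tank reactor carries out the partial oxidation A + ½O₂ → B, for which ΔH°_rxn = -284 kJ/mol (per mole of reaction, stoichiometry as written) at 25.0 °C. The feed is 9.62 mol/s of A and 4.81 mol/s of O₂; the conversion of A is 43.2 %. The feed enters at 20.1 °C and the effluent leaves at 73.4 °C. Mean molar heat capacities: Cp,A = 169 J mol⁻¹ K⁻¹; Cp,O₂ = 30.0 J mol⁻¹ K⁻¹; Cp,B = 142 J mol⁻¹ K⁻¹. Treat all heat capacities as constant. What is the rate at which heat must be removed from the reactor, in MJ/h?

Q_out = 3940 MJ/h

Extent of reaction ξ = 0.432 × 9.62 = 4.1558 mol/s
Reaction term: ξ·ΔH°_rxn = 4.1558 × -284 = -1180.3 kJ/s
Sensible, feed 20.1→25 °C: 8.6734 kJ/s
Outlet flows (mol/s): A 5.4642, O₂ 2.7321, B 4.1558
Sensible, products 25→73.4 °C: 77.224 kJ/s
Q = ΔH = -1094.4 kJ/s = -1094.4 kW
Heat removed = 3939.7 MJ/h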